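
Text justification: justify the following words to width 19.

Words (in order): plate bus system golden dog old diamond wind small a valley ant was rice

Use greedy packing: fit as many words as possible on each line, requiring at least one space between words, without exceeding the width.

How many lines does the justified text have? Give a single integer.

Answer: 5

Derivation:
Line 1: ['plate', 'bus', 'system'] (min_width=16, slack=3)
Line 2: ['golden', 'dog', 'old'] (min_width=14, slack=5)
Line 3: ['diamond', 'wind', 'small'] (min_width=18, slack=1)
Line 4: ['a', 'valley', 'ant', 'was'] (min_width=16, slack=3)
Line 5: ['rice'] (min_width=4, slack=15)
Total lines: 5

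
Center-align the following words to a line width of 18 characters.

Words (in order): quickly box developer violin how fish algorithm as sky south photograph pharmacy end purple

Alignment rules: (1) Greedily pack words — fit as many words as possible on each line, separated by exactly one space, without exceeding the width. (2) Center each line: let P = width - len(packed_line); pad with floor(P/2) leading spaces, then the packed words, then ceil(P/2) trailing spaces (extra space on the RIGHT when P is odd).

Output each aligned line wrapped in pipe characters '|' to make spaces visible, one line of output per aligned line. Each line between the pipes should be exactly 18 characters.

Answer: |   quickly box    |
| developer violin |
|how fish algorithm|
|   as sky south   |
|    photograph    |
|   pharmacy end   |
|      purple      |

Derivation:
Line 1: ['quickly', 'box'] (min_width=11, slack=7)
Line 2: ['developer', 'violin'] (min_width=16, slack=2)
Line 3: ['how', 'fish', 'algorithm'] (min_width=18, slack=0)
Line 4: ['as', 'sky', 'south'] (min_width=12, slack=6)
Line 5: ['photograph'] (min_width=10, slack=8)
Line 6: ['pharmacy', 'end'] (min_width=12, slack=6)
Line 7: ['purple'] (min_width=6, slack=12)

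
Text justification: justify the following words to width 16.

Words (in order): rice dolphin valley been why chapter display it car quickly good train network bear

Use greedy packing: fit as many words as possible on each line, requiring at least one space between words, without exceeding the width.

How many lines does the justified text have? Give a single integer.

Answer: 6

Derivation:
Line 1: ['rice', 'dolphin'] (min_width=12, slack=4)
Line 2: ['valley', 'been', 'why'] (min_width=15, slack=1)
Line 3: ['chapter', 'display'] (min_width=15, slack=1)
Line 4: ['it', 'car', 'quickly'] (min_width=14, slack=2)
Line 5: ['good', 'train'] (min_width=10, slack=6)
Line 6: ['network', 'bear'] (min_width=12, slack=4)
Total lines: 6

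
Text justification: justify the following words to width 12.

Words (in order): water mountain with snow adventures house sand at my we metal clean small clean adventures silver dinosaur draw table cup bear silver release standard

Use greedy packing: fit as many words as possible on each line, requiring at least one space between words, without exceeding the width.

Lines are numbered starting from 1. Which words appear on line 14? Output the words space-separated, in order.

Line 1: ['water'] (min_width=5, slack=7)
Line 2: ['mountain'] (min_width=8, slack=4)
Line 3: ['with', 'snow'] (min_width=9, slack=3)
Line 4: ['adventures'] (min_width=10, slack=2)
Line 5: ['house', 'sand'] (min_width=10, slack=2)
Line 6: ['at', 'my', 'we'] (min_width=8, slack=4)
Line 7: ['metal', 'clean'] (min_width=11, slack=1)
Line 8: ['small', 'clean'] (min_width=11, slack=1)
Line 9: ['adventures'] (min_width=10, slack=2)
Line 10: ['silver'] (min_width=6, slack=6)
Line 11: ['dinosaur'] (min_width=8, slack=4)
Line 12: ['draw', 'table'] (min_width=10, slack=2)
Line 13: ['cup', 'bear'] (min_width=8, slack=4)
Line 14: ['silver'] (min_width=6, slack=6)
Line 15: ['release'] (min_width=7, slack=5)
Line 16: ['standard'] (min_width=8, slack=4)

Answer: silver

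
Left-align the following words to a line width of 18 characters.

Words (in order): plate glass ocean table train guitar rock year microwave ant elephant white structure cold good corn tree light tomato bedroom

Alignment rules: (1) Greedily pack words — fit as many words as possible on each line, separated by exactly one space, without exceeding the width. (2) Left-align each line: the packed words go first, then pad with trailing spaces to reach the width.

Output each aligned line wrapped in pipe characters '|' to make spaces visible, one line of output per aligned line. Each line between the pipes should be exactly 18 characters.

Answer: |plate glass ocean |
|table train guitar|
|rock year         |
|microwave ant     |
|elephant white    |
|structure cold    |
|good corn tree    |
|light tomato      |
|bedroom           |

Derivation:
Line 1: ['plate', 'glass', 'ocean'] (min_width=17, slack=1)
Line 2: ['table', 'train', 'guitar'] (min_width=18, slack=0)
Line 3: ['rock', 'year'] (min_width=9, slack=9)
Line 4: ['microwave', 'ant'] (min_width=13, slack=5)
Line 5: ['elephant', 'white'] (min_width=14, slack=4)
Line 6: ['structure', 'cold'] (min_width=14, slack=4)
Line 7: ['good', 'corn', 'tree'] (min_width=14, slack=4)
Line 8: ['light', 'tomato'] (min_width=12, slack=6)
Line 9: ['bedroom'] (min_width=7, slack=11)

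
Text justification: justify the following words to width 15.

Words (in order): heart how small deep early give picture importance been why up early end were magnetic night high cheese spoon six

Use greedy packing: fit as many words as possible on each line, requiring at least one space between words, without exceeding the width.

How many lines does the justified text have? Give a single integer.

Answer: 9

Derivation:
Line 1: ['heart', 'how', 'small'] (min_width=15, slack=0)
Line 2: ['deep', 'early', 'give'] (min_width=15, slack=0)
Line 3: ['picture'] (min_width=7, slack=8)
Line 4: ['importance', 'been'] (min_width=15, slack=0)
Line 5: ['why', 'up', 'early'] (min_width=12, slack=3)
Line 6: ['end', 'were'] (min_width=8, slack=7)
Line 7: ['magnetic', 'night'] (min_width=14, slack=1)
Line 8: ['high', 'cheese'] (min_width=11, slack=4)
Line 9: ['spoon', 'six'] (min_width=9, slack=6)
Total lines: 9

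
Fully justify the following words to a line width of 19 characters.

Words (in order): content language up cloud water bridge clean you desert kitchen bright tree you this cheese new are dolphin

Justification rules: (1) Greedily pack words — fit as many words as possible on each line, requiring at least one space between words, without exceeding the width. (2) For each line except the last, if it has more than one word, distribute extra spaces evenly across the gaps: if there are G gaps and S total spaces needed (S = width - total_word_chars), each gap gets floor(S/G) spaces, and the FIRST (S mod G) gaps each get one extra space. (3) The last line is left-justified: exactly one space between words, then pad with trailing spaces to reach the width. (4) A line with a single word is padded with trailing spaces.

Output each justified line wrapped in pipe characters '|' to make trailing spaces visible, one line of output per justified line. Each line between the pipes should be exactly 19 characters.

Line 1: ['content', 'language', 'up'] (min_width=19, slack=0)
Line 2: ['cloud', 'water', 'bridge'] (min_width=18, slack=1)
Line 3: ['clean', 'you', 'desert'] (min_width=16, slack=3)
Line 4: ['kitchen', 'bright', 'tree'] (min_width=19, slack=0)
Line 5: ['you', 'this', 'cheese', 'new'] (min_width=19, slack=0)
Line 6: ['are', 'dolphin'] (min_width=11, slack=8)

Answer: |content language up|
|cloud  water bridge|
|clean   you  desert|
|kitchen bright tree|
|you this cheese new|
|are dolphin        |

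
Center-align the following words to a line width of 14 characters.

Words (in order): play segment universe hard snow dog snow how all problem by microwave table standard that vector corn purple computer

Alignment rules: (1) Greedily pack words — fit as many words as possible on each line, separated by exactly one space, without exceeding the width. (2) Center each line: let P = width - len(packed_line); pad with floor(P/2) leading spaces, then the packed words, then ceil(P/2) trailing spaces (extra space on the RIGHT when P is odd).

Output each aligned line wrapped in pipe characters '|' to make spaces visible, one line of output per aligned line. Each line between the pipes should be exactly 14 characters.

Line 1: ['play', 'segment'] (min_width=12, slack=2)
Line 2: ['universe', 'hard'] (min_width=13, slack=1)
Line 3: ['snow', 'dog', 'snow'] (min_width=13, slack=1)
Line 4: ['how', 'all'] (min_width=7, slack=7)
Line 5: ['problem', 'by'] (min_width=10, slack=4)
Line 6: ['microwave'] (min_width=9, slack=5)
Line 7: ['table', 'standard'] (min_width=14, slack=0)
Line 8: ['that', 'vector'] (min_width=11, slack=3)
Line 9: ['corn', 'purple'] (min_width=11, slack=3)
Line 10: ['computer'] (min_width=8, slack=6)

Answer: | play segment |
|universe hard |
|snow dog snow |
|   how all    |
|  problem by  |
|  microwave   |
|table standard|
| that vector  |
| corn purple  |
|   computer   |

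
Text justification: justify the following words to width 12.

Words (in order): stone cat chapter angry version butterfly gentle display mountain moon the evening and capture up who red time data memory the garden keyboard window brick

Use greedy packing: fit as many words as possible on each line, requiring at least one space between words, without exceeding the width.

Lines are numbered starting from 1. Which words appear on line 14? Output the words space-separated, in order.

Answer: the garden

Derivation:
Line 1: ['stone', 'cat'] (min_width=9, slack=3)
Line 2: ['chapter'] (min_width=7, slack=5)
Line 3: ['angry'] (min_width=5, slack=7)
Line 4: ['version'] (min_width=7, slack=5)
Line 5: ['butterfly'] (min_width=9, slack=3)
Line 6: ['gentle'] (min_width=6, slack=6)
Line 7: ['display'] (min_width=7, slack=5)
Line 8: ['mountain'] (min_width=8, slack=4)
Line 9: ['moon', 'the'] (min_width=8, slack=4)
Line 10: ['evening', 'and'] (min_width=11, slack=1)
Line 11: ['capture', 'up'] (min_width=10, slack=2)
Line 12: ['who', 'red', 'time'] (min_width=12, slack=0)
Line 13: ['data', 'memory'] (min_width=11, slack=1)
Line 14: ['the', 'garden'] (min_width=10, slack=2)
Line 15: ['keyboard'] (min_width=8, slack=4)
Line 16: ['window', 'brick'] (min_width=12, slack=0)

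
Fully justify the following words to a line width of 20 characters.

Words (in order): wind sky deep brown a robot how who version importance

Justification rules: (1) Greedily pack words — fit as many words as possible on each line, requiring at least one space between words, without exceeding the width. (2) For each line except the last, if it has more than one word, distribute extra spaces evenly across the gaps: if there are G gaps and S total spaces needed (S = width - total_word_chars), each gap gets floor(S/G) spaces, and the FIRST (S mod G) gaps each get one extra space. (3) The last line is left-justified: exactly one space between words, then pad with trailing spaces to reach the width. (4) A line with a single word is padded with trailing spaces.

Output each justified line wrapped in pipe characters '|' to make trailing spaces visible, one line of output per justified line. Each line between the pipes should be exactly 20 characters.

Line 1: ['wind', 'sky', 'deep', 'brown'] (min_width=19, slack=1)
Line 2: ['a', 'robot', 'how', 'who'] (min_width=15, slack=5)
Line 3: ['version', 'importance'] (min_width=18, slack=2)

Answer: |wind  sky deep brown|
|a   robot   how  who|
|version importance  |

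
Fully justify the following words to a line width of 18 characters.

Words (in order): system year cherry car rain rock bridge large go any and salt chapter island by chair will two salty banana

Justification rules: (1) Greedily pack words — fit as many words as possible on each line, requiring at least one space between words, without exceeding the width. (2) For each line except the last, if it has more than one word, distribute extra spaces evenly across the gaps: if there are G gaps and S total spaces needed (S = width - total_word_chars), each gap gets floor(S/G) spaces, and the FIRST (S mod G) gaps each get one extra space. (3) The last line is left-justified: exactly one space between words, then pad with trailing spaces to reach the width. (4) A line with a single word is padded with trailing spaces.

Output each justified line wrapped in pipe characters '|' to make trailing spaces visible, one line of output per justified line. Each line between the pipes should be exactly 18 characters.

Line 1: ['system', 'year', 'cherry'] (min_width=18, slack=0)
Line 2: ['car', 'rain', 'rock'] (min_width=13, slack=5)
Line 3: ['bridge', 'large', 'go'] (min_width=15, slack=3)
Line 4: ['any', 'and', 'salt'] (min_width=12, slack=6)
Line 5: ['chapter', 'island', 'by'] (min_width=17, slack=1)
Line 6: ['chair', 'will', 'two'] (min_width=14, slack=4)
Line 7: ['salty', 'banana'] (min_width=12, slack=6)

Answer: |system year cherry|
|car    rain   rock|
|bridge   large  go|
|any    and    salt|
|chapter  island by|
|chair   will   two|
|salty banana      |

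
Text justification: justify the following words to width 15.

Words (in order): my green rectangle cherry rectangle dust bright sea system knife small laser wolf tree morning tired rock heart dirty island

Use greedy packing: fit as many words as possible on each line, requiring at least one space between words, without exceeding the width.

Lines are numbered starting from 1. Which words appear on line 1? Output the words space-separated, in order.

Answer: my green

Derivation:
Line 1: ['my', 'green'] (min_width=8, slack=7)
Line 2: ['rectangle'] (min_width=9, slack=6)
Line 3: ['cherry'] (min_width=6, slack=9)
Line 4: ['rectangle', 'dust'] (min_width=14, slack=1)
Line 5: ['bright', 'sea'] (min_width=10, slack=5)
Line 6: ['system', 'knife'] (min_width=12, slack=3)
Line 7: ['small', 'laser'] (min_width=11, slack=4)
Line 8: ['wolf', 'tree'] (min_width=9, slack=6)
Line 9: ['morning', 'tired'] (min_width=13, slack=2)
Line 10: ['rock', 'heart'] (min_width=10, slack=5)
Line 11: ['dirty', 'island'] (min_width=12, slack=3)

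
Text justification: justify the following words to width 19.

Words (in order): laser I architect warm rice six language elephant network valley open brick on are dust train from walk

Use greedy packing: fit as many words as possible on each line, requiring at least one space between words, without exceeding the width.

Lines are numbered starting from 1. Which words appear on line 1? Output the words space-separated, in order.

Answer: laser I architect

Derivation:
Line 1: ['laser', 'I', 'architect'] (min_width=17, slack=2)
Line 2: ['warm', 'rice', 'six'] (min_width=13, slack=6)
Line 3: ['language', 'elephant'] (min_width=17, slack=2)
Line 4: ['network', 'valley', 'open'] (min_width=19, slack=0)
Line 5: ['brick', 'on', 'are', 'dust'] (min_width=17, slack=2)
Line 6: ['train', 'from', 'walk'] (min_width=15, slack=4)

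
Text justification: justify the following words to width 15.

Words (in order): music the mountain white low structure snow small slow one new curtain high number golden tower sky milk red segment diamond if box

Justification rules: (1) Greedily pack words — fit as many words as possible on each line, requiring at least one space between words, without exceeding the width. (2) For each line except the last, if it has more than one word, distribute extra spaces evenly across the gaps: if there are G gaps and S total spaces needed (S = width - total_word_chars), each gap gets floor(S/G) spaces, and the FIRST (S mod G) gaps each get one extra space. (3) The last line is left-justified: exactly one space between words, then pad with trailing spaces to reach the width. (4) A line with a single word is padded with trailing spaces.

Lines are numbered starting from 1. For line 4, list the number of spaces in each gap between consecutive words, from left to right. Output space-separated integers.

Line 1: ['music', 'the'] (min_width=9, slack=6)
Line 2: ['mountain', 'white'] (min_width=14, slack=1)
Line 3: ['low', 'structure'] (min_width=13, slack=2)
Line 4: ['snow', 'small', 'slow'] (min_width=15, slack=0)
Line 5: ['one', 'new', 'curtain'] (min_width=15, slack=0)
Line 6: ['high', 'number'] (min_width=11, slack=4)
Line 7: ['golden', 'tower'] (min_width=12, slack=3)
Line 8: ['sky', 'milk', 'red'] (min_width=12, slack=3)
Line 9: ['segment', 'diamond'] (min_width=15, slack=0)
Line 10: ['if', 'box'] (min_width=6, slack=9)

Answer: 1 1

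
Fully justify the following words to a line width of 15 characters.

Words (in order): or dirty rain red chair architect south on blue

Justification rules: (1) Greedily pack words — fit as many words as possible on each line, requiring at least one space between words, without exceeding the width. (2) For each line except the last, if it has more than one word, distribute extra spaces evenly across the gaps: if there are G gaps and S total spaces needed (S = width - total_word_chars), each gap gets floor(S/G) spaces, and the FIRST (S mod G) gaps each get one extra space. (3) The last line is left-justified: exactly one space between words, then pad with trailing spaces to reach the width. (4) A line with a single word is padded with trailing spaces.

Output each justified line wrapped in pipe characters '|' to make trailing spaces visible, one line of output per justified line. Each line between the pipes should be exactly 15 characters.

Answer: |or  dirty  rain|
|red       chair|
|architect south|
|on blue        |

Derivation:
Line 1: ['or', 'dirty', 'rain'] (min_width=13, slack=2)
Line 2: ['red', 'chair'] (min_width=9, slack=6)
Line 3: ['architect', 'south'] (min_width=15, slack=0)
Line 4: ['on', 'blue'] (min_width=7, slack=8)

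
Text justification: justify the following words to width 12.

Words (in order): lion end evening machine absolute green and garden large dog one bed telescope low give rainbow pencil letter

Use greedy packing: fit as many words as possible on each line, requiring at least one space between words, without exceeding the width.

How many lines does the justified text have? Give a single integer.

Answer: 12

Derivation:
Line 1: ['lion', 'end'] (min_width=8, slack=4)
Line 2: ['evening'] (min_width=7, slack=5)
Line 3: ['machine'] (min_width=7, slack=5)
Line 4: ['absolute'] (min_width=8, slack=4)
Line 5: ['green', 'and'] (min_width=9, slack=3)
Line 6: ['garden', 'large'] (min_width=12, slack=0)
Line 7: ['dog', 'one', 'bed'] (min_width=11, slack=1)
Line 8: ['telescope'] (min_width=9, slack=3)
Line 9: ['low', 'give'] (min_width=8, slack=4)
Line 10: ['rainbow'] (min_width=7, slack=5)
Line 11: ['pencil'] (min_width=6, slack=6)
Line 12: ['letter'] (min_width=6, slack=6)
Total lines: 12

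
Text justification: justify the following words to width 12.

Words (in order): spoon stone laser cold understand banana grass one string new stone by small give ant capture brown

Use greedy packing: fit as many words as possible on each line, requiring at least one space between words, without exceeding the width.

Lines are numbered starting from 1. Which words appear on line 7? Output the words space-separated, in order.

Answer: small give

Derivation:
Line 1: ['spoon', 'stone'] (min_width=11, slack=1)
Line 2: ['laser', 'cold'] (min_width=10, slack=2)
Line 3: ['understand'] (min_width=10, slack=2)
Line 4: ['banana', 'grass'] (min_width=12, slack=0)
Line 5: ['one', 'string'] (min_width=10, slack=2)
Line 6: ['new', 'stone', 'by'] (min_width=12, slack=0)
Line 7: ['small', 'give'] (min_width=10, slack=2)
Line 8: ['ant', 'capture'] (min_width=11, slack=1)
Line 9: ['brown'] (min_width=5, slack=7)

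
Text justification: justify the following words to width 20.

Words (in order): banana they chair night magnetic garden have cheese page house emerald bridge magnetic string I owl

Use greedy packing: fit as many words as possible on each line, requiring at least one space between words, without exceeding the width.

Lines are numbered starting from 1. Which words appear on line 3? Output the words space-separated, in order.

Line 1: ['banana', 'they', 'chair'] (min_width=17, slack=3)
Line 2: ['night', 'magnetic'] (min_width=14, slack=6)
Line 3: ['garden', 'have', 'cheese'] (min_width=18, slack=2)
Line 4: ['page', 'house', 'emerald'] (min_width=18, slack=2)
Line 5: ['bridge', 'magnetic'] (min_width=15, slack=5)
Line 6: ['string', 'I', 'owl'] (min_width=12, slack=8)

Answer: garden have cheese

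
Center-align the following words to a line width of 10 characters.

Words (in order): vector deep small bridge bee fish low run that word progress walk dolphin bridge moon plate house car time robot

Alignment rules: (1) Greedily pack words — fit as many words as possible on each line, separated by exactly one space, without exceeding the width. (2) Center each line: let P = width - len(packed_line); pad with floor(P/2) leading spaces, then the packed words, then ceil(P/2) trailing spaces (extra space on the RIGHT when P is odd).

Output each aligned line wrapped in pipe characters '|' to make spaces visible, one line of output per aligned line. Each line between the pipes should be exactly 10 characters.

Answer: |  vector  |
|deep small|
|bridge bee|
| fish low |
| run that |
|   word   |
| progress |
|   walk   |
| dolphin  |
|  bridge  |
|moon plate|
|house car |
|time robot|

Derivation:
Line 1: ['vector'] (min_width=6, slack=4)
Line 2: ['deep', 'small'] (min_width=10, slack=0)
Line 3: ['bridge', 'bee'] (min_width=10, slack=0)
Line 4: ['fish', 'low'] (min_width=8, slack=2)
Line 5: ['run', 'that'] (min_width=8, slack=2)
Line 6: ['word'] (min_width=4, slack=6)
Line 7: ['progress'] (min_width=8, slack=2)
Line 8: ['walk'] (min_width=4, slack=6)
Line 9: ['dolphin'] (min_width=7, slack=3)
Line 10: ['bridge'] (min_width=6, slack=4)
Line 11: ['moon', 'plate'] (min_width=10, slack=0)
Line 12: ['house', 'car'] (min_width=9, slack=1)
Line 13: ['time', 'robot'] (min_width=10, slack=0)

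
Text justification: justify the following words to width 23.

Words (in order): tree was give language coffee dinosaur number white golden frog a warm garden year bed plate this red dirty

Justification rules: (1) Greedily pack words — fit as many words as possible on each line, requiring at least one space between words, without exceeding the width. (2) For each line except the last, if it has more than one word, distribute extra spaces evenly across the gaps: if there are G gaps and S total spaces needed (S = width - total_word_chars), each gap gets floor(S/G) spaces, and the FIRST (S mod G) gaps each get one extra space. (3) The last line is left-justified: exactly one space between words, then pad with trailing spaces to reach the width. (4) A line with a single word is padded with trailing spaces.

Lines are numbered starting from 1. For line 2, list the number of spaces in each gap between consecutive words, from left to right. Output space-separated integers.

Answer: 2 1

Derivation:
Line 1: ['tree', 'was', 'give', 'language'] (min_width=22, slack=1)
Line 2: ['coffee', 'dinosaur', 'number'] (min_width=22, slack=1)
Line 3: ['white', 'golden', 'frog', 'a'] (min_width=19, slack=4)
Line 4: ['warm', 'garden', 'year', 'bed'] (min_width=20, slack=3)
Line 5: ['plate', 'this', 'red', 'dirty'] (min_width=20, slack=3)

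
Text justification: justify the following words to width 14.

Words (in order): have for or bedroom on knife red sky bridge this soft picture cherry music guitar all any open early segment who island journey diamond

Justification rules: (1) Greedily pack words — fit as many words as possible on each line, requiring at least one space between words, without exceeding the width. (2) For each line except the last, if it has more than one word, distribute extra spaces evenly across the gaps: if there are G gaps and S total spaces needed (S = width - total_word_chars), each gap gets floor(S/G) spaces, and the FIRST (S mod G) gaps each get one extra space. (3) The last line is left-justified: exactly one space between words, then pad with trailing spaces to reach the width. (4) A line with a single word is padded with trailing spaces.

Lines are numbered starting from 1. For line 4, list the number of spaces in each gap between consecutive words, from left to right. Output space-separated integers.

Answer: 4

Derivation:
Line 1: ['have', 'for', 'or'] (min_width=11, slack=3)
Line 2: ['bedroom', 'on'] (min_width=10, slack=4)
Line 3: ['knife', 'red', 'sky'] (min_width=13, slack=1)
Line 4: ['bridge', 'this'] (min_width=11, slack=3)
Line 5: ['soft', 'picture'] (min_width=12, slack=2)
Line 6: ['cherry', 'music'] (min_width=12, slack=2)
Line 7: ['guitar', 'all', 'any'] (min_width=14, slack=0)
Line 8: ['open', 'early'] (min_width=10, slack=4)
Line 9: ['segment', 'who'] (min_width=11, slack=3)
Line 10: ['island', 'journey'] (min_width=14, slack=0)
Line 11: ['diamond'] (min_width=7, slack=7)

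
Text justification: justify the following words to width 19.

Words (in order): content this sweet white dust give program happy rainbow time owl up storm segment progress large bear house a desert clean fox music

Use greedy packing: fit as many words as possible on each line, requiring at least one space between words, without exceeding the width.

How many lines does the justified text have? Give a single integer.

Answer: 8

Derivation:
Line 1: ['content', 'this', 'sweet'] (min_width=18, slack=1)
Line 2: ['white', 'dust', 'give'] (min_width=15, slack=4)
Line 3: ['program', 'happy'] (min_width=13, slack=6)
Line 4: ['rainbow', 'time', 'owl', 'up'] (min_width=19, slack=0)
Line 5: ['storm', 'segment'] (min_width=13, slack=6)
Line 6: ['progress', 'large', 'bear'] (min_width=19, slack=0)
Line 7: ['house', 'a', 'desert'] (min_width=14, slack=5)
Line 8: ['clean', 'fox', 'music'] (min_width=15, slack=4)
Total lines: 8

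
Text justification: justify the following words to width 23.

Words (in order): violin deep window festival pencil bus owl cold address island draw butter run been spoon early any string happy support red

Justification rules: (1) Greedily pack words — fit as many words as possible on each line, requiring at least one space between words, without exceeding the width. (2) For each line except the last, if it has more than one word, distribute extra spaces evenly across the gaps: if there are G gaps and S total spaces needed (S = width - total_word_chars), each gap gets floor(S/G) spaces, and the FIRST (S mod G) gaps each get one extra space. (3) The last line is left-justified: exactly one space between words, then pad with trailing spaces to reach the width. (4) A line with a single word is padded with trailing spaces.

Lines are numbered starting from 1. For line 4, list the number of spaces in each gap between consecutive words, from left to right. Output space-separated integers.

Line 1: ['violin', 'deep', 'window'] (min_width=18, slack=5)
Line 2: ['festival', 'pencil', 'bus', 'owl'] (min_width=23, slack=0)
Line 3: ['cold', 'address', 'island'] (min_width=19, slack=4)
Line 4: ['draw', 'butter', 'run', 'been'] (min_width=20, slack=3)
Line 5: ['spoon', 'early', 'any', 'string'] (min_width=22, slack=1)
Line 6: ['happy', 'support', 'red'] (min_width=17, slack=6)

Answer: 2 2 2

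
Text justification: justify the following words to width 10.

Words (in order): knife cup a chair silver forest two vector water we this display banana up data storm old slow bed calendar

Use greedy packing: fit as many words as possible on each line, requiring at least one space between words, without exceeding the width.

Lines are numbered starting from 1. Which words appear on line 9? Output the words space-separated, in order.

Answer: banana up

Derivation:
Line 1: ['knife', 'cup'] (min_width=9, slack=1)
Line 2: ['a', 'chair'] (min_width=7, slack=3)
Line 3: ['silver'] (min_width=6, slack=4)
Line 4: ['forest', 'two'] (min_width=10, slack=0)
Line 5: ['vector'] (min_width=6, slack=4)
Line 6: ['water', 'we'] (min_width=8, slack=2)
Line 7: ['this'] (min_width=4, slack=6)
Line 8: ['display'] (min_width=7, slack=3)
Line 9: ['banana', 'up'] (min_width=9, slack=1)
Line 10: ['data', 'storm'] (min_width=10, slack=0)
Line 11: ['old', 'slow'] (min_width=8, slack=2)
Line 12: ['bed'] (min_width=3, slack=7)
Line 13: ['calendar'] (min_width=8, slack=2)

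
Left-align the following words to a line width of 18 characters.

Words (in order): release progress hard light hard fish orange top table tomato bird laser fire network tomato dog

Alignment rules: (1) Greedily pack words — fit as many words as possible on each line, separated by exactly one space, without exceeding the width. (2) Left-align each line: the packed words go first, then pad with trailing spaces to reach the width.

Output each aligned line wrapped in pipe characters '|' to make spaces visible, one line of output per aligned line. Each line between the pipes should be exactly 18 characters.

Answer: |release progress  |
|hard light hard   |
|fish orange top   |
|table tomato bird |
|laser fire network|
|tomato dog        |

Derivation:
Line 1: ['release', 'progress'] (min_width=16, slack=2)
Line 2: ['hard', 'light', 'hard'] (min_width=15, slack=3)
Line 3: ['fish', 'orange', 'top'] (min_width=15, slack=3)
Line 4: ['table', 'tomato', 'bird'] (min_width=17, slack=1)
Line 5: ['laser', 'fire', 'network'] (min_width=18, slack=0)
Line 6: ['tomato', 'dog'] (min_width=10, slack=8)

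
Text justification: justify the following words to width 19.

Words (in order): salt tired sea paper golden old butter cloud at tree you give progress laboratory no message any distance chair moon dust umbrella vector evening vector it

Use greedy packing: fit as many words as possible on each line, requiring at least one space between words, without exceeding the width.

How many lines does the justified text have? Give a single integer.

Line 1: ['salt', 'tired', 'sea'] (min_width=14, slack=5)
Line 2: ['paper', 'golden', 'old'] (min_width=16, slack=3)
Line 3: ['butter', 'cloud', 'at'] (min_width=15, slack=4)
Line 4: ['tree', 'you', 'give'] (min_width=13, slack=6)
Line 5: ['progress', 'laboratory'] (min_width=19, slack=0)
Line 6: ['no', 'message', 'any'] (min_width=14, slack=5)
Line 7: ['distance', 'chair', 'moon'] (min_width=19, slack=0)
Line 8: ['dust', 'umbrella'] (min_width=13, slack=6)
Line 9: ['vector', 'evening'] (min_width=14, slack=5)
Line 10: ['vector', 'it'] (min_width=9, slack=10)
Total lines: 10

Answer: 10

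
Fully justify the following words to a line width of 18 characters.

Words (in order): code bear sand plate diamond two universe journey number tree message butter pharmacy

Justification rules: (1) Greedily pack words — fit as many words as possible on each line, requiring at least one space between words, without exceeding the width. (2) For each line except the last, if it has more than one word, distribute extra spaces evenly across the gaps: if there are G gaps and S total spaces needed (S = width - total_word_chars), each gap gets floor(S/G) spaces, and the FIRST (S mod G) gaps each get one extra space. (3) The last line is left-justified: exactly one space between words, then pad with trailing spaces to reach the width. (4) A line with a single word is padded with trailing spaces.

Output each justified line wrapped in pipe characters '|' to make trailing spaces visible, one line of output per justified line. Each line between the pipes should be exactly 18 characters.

Answer: |code   bear   sand|
|plate  diamond two|
|universe   journey|
|number        tree|
|message     butter|
|pharmacy          |

Derivation:
Line 1: ['code', 'bear', 'sand'] (min_width=14, slack=4)
Line 2: ['plate', 'diamond', 'two'] (min_width=17, slack=1)
Line 3: ['universe', 'journey'] (min_width=16, slack=2)
Line 4: ['number', 'tree'] (min_width=11, slack=7)
Line 5: ['message', 'butter'] (min_width=14, slack=4)
Line 6: ['pharmacy'] (min_width=8, slack=10)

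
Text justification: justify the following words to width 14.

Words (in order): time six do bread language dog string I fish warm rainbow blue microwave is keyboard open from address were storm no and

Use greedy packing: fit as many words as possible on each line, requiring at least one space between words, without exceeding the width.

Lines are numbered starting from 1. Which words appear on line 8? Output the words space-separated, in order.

Answer: from address

Derivation:
Line 1: ['time', 'six', 'do'] (min_width=11, slack=3)
Line 2: ['bread', 'language'] (min_width=14, slack=0)
Line 3: ['dog', 'string', 'I'] (min_width=12, slack=2)
Line 4: ['fish', 'warm'] (min_width=9, slack=5)
Line 5: ['rainbow', 'blue'] (min_width=12, slack=2)
Line 6: ['microwave', 'is'] (min_width=12, slack=2)
Line 7: ['keyboard', 'open'] (min_width=13, slack=1)
Line 8: ['from', 'address'] (min_width=12, slack=2)
Line 9: ['were', 'storm', 'no'] (min_width=13, slack=1)
Line 10: ['and'] (min_width=3, slack=11)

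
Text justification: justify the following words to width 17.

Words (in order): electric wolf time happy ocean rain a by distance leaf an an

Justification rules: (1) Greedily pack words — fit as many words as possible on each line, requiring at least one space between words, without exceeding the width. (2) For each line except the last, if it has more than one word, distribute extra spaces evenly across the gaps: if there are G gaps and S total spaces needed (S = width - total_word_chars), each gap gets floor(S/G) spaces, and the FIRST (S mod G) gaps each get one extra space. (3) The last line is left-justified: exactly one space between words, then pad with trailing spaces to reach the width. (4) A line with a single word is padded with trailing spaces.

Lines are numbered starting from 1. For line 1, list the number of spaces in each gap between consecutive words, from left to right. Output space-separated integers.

Line 1: ['electric', 'wolf'] (min_width=13, slack=4)
Line 2: ['time', 'happy', 'ocean'] (min_width=16, slack=1)
Line 3: ['rain', 'a', 'by'] (min_width=9, slack=8)
Line 4: ['distance', 'leaf', 'an'] (min_width=16, slack=1)
Line 5: ['an'] (min_width=2, slack=15)

Answer: 5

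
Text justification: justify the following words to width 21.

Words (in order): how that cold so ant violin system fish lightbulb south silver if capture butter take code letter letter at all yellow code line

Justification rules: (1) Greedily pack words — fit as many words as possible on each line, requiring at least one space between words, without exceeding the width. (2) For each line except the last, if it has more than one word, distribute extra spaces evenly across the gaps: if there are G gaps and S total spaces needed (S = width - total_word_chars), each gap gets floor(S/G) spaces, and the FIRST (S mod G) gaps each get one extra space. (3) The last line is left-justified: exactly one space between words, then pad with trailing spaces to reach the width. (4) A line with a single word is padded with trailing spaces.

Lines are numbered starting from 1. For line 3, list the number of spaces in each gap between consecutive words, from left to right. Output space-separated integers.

Answer: 7

Derivation:
Line 1: ['how', 'that', 'cold', 'so', 'ant'] (min_width=20, slack=1)
Line 2: ['violin', 'system', 'fish'] (min_width=18, slack=3)
Line 3: ['lightbulb', 'south'] (min_width=15, slack=6)
Line 4: ['silver', 'if', 'capture'] (min_width=17, slack=4)
Line 5: ['butter', 'take', 'code'] (min_width=16, slack=5)
Line 6: ['letter', 'letter', 'at', 'all'] (min_width=20, slack=1)
Line 7: ['yellow', 'code', 'line'] (min_width=16, slack=5)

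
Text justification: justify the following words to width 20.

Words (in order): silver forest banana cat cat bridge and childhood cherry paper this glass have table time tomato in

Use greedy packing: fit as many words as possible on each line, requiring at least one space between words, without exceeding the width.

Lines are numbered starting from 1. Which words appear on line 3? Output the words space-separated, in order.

Line 1: ['silver', 'forest', 'banana'] (min_width=20, slack=0)
Line 2: ['cat', 'cat', 'bridge', 'and'] (min_width=18, slack=2)
Line 3: ['childhood', 'cherry'] (min_width=16, slack=4)
Line 4: ['paper', 'this', 'glass'] (min_width=16, slack=4)
Line 5: ['have', 'table', 'time'] (min_width=15, slack=5)
Line 6: ['tomato', 'in'] (min_width=9, slack=11)

Answer: childhood cherry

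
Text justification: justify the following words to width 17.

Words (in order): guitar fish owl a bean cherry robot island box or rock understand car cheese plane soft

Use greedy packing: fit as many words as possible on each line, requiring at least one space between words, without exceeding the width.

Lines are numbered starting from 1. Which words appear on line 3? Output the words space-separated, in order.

Answer: island box or

Derivation:
Line 1: ['guitar', 'fish', 'owl', 'a'] (min_width=17, slack=0)
Line 2: ['bean', 'cherry', 'robot'] (min_width=17, slack=0)
Line 3: ['island', 'box', 'or'] (min_width=13, slack=4)
Line 4: ['rock', 'understand'] (min_width=15, slack=2)
Line 5: ['car', 'cheese', 'plane'] (min_width=16, slack=1)
Line 6: ['soft'] (min_width=4, slack=13)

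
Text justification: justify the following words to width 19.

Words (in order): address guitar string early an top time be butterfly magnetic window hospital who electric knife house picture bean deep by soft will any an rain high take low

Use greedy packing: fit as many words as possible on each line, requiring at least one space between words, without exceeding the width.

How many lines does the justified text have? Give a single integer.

Line 1: ['address', 'guitar'] (min_width=14, slack=5)
Line 2: ['string', 'early', 'an', 'top'] (min_width=19, slack=0)
Line 3: ['time', 'be', 'butterfly'] (min_width=17, slack=2)
Line 4: ['magnetic', 'window'] (min_width=15, slack=4)
Line 5: ['hospital', 'who'] (min_width=12, slack=7)
Line 6: ['electric', 'knife'] (min_width=14, slack=5)
Line 7: ['house', 'picture', 'bean'] (min_width=18, slack=1)
Line 8: ['deep', 'by', 'soft', 'will'] (min_width=17, slack=2)
Line 9: ['any', 'an', 'rain', 'high'] (min_width=16, slack=3)
Line 10: ['take', 'low'] (min_width=8, slack=11)
Total lines: 10

Answer: 10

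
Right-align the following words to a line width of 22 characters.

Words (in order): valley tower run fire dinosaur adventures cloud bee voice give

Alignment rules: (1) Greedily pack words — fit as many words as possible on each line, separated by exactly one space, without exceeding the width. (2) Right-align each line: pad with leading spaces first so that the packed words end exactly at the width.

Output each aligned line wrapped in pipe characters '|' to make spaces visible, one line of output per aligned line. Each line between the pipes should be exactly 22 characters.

Line 1: ['valley', 'tower', 'run', 'fire'] (min_width=21, slack=1)
Line 2: ['dinosaur', 'adventures'] (min_width=19, slack=3)
Line 3: ['cloud', 'bee', 'voice', 'give'] (min_width=20, slack=2)

Answer: | valley tower run fire|
|   dinosaur adventures|
|  cloud bee voice give|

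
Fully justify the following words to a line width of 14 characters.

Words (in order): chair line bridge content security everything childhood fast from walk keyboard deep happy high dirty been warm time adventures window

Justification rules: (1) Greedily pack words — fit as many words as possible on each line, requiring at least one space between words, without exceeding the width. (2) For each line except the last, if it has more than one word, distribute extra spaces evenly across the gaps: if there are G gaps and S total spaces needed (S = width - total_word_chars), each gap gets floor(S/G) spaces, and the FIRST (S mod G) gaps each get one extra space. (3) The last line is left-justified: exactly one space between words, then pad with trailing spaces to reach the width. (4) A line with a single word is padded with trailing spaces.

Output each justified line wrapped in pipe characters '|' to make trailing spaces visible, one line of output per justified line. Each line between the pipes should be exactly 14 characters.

Answer: |chair     line|
|bridge content|
|security      |
|everything    |
|childhood fast|
|from      walk|
|keyboard  deep|
|happy     high|
|dirty     been|
|warm      time|
|adventures    |
|window        |

Derivation:
Line 1: ['chair', 'line'] (min_width=10, slack=4)
Line 2: ['bridge', 'content'] (min_width=14, slack=0)
Line 3: ['security'] (min_width=8, slack=6)
Line 4: ['everything'] (min_width=10, slack=4)
Line 5: ['childhood', 'fast'] (min_width=14, slack=0)
Line 6: ['from', 'walk'] (min_width=9, slack=5)
Line 7: ['keyboard', 'deep'] (min_width=13, slack=1)
Line 8: ['happy', 'high'] (min_width=10, slack=4)
Line 9: ['dirty', 'been'] (min_width=10, slack=4)
Line 10: ['warm', 'time'] (min_width=9, slack=5)
Line 11: ['adventures'] (min_width=10, slack=4)
Line 12: ['window'] (min_width=6, slack=8)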